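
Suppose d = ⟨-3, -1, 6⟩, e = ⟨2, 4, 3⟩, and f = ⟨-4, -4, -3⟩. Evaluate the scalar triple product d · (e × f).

54

e × f:
i: 4·(-3) - 3·(-4) = -12 - (-12) = 0
j: 3·(-4) - 2·(-3) = -12 - (-6) = -6
k: 2·(-4) - 4·(-4) = -8 - (-16) = 8
e × f = (0, -6, 8)
d · (e × f) = (-3)·0 + (-1)·(-6) + 6·8 = 0 + 6 + 48 = 54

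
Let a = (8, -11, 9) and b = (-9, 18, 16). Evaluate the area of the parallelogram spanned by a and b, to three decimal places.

399.937

i: (-11)·16 - 9·18 = -176 - 162 = -338
j: 9·(-9) - 8·16 = -81 - 128 = -209
k: 8·18 - (-11)·(-9) = 144 - 99 = 45
a × b = (-338, -209, 45)
|a × b| = √((-338)² + (-209)² + 45²) = √159950 ≈ 399.9375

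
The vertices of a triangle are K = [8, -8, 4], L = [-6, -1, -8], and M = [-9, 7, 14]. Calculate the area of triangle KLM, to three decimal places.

KL = (-14, 7, -12),  KM = (-17, 15, 10)
i: 7·10 - (-12)·15 = 70 - (-180) = 250
j: (-12)·(-17) - (-14)·10 = 204 - (-140) = 344
k: (-14)·15 - 7·(-17) = -210 - (-119) = -91
KL × KM = (250, 344, -91)
|KL × KM| = √189117 ≈ 434.8758
area = ½ · 434.8758 ≈ 217.438

217.438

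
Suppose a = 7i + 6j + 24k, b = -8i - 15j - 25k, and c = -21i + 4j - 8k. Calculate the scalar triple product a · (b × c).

b × c:
i: (-15)·(-8) - (-25)·4 = 120 - (-100) = 220
j: (-25)·(-21) - (-8)·(-8) = 525 - 64 = 461
k: (-8)·4 - (-15)·(-21) = -32 - 315 = -347
b × c = (220, 461, -347)
a · (b × c) = 7·220 + 6·461 + 24·(-347) = 1540 + 2766 - 8328 = -4022

-4022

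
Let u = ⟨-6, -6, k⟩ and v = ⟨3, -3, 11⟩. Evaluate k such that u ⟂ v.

0

u · v = (-6)·3 + (-6)·(-3) + k·11 = 0 + 11k
Set equal to 0: 11k = 0, so k = 0.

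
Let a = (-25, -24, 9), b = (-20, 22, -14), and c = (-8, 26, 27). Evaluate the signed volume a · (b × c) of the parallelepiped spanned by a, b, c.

-42694

b × c:
i: 22·27 - (-14)·26 = 594 - (-364) = 958
j: (-14)·(-8) - (-20)·27 = 112 - (-540) = 652
k: (-20)·26 - 22·(-8) = -520 - (-176) = -344
b × c = (958, 652, -344)
a · (b × c) = (-25)·958 + (-24)·652 + 9·(-344) = -23950 - 15648 - 3096 = -42694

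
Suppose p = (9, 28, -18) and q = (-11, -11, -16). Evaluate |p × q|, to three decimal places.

i: 28·(-16) - (-18)·(-11) = -448 - 198 = -646
j: (-18)·(-11) - 9·(-16) = 198 - (-144) = 342
k: 9·(-11) - 28·(-11) = -99 - (-308) = 209
p × q = (-646, 342, 209)
|p × q| = √((-646)² + 342² + 209²) = √577961 ≈ 760.2375

760.237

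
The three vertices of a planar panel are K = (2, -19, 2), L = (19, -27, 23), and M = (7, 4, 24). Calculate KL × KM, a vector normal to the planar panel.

KL = (17, -8, 21)
KM = (5, 23, 22)
i: (-8)·22 - 21·23 = -176 - 483 = -659
j: 21·5 - 17·22 = 105 - 374 = -269
k: 17·23 - (-8)·5 = 391 - (-40) = 431
KL × KM = (-659, -269, 431)

(-659, -269, 431)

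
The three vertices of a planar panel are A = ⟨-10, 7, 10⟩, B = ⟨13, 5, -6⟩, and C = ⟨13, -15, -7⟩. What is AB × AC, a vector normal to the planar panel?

(-318, 23, -460)

AB = (23, -2, -16)
AC = (23, -22, -17)
i: (-2)·(-17) - (-16)·(-22) = 34 - 352 = -318
j: (-16)·23 - 23·(-17) = -368 - (-391) = 23
k: 23·(-22) - (-2)·23 = -506 - (-46) = -460
AB × AC = (-318, 23, -460)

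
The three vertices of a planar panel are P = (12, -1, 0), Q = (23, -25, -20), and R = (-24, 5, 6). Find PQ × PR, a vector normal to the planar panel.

(-24, 654, -798)

PQ = (11, -24, -20)
PR = (-36, 6, 6)
i: (-24)·6 - (-20)·6 = -144 - (-120) = -24
j: (-20)·(-36) - 11·6 = 720 - 66 = 654
k: 11·6 - (-24)·(-36) = 66 - 864 = -798
PQ × PR = (-24, 654, -798)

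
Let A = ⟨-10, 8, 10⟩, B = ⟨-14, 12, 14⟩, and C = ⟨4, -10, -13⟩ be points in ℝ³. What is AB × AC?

AB = (-4, 4, 4)
AC = (14, -18, -23)
i: 4·(-23) - 4·(-18) = -92 - (-72) = -20
j: 4·14 - (-4)·(-23) = 56 - 92 = -36
k: (-4)·(-18) - 4·14 = 72 - 56 = 16
AB × AC = (-20, -36, 16)

(-20, -36, 16)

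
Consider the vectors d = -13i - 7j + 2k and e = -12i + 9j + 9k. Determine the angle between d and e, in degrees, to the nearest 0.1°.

d · e = (-13)·(-12) + (-7)·9 + 2·9 = 156 - 63 + 18 = 111
|d|² = 169 + 49 + 4 = 222,  |d| = √222 ≈ 14.899664
|e|² = 144 + 81 + 81 = 306,  |e| = √306 ≈ 17.492856
cos θ = 111 / (14.899664 · 17.492856) ≈ 0.42588
θ = arccos(0.42588) ≈ 64.8°

64.8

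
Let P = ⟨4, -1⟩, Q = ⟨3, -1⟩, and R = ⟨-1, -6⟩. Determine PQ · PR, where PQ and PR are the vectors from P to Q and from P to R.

PQ = Q − P = (-1, 0)
PR = R − P = (-5, -5)
PQ · PR = (-1)·(-5) + 0·(-5) = 5 + 0 = 5

5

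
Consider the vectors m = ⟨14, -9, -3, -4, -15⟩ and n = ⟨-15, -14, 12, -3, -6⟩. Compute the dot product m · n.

-18

m · n = 14·(-15) + (-9)·(-14) + (-3)·12 + (-4)·(-3) + (-15)·(-6) = -210 + 126 - 36 + 12 + 90 = -18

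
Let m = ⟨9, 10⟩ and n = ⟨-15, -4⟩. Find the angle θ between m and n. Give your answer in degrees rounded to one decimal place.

m · n = 9·(-15) + 10·(-4) = -135 - 40 = -175
|m|² = 81 + 100 = 181,  |m| = √181 ≈ 13.453624
|n|² = 225 + 16 = 241,  |n| = √241 ≈ 15.524175
cos θ = -175 / (13.453624 · 15.524175) ≈ -0.83790
θ = arccos(-0.83790) ≈ 146.9°

146.9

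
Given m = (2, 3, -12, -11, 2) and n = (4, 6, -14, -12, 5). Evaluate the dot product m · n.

336

m · n = 2·4 + 3·6 + (-12)·(-14) + (-11)·(-12) + 2·5 = 8 + 18 + 168 + 132 + 10 = 336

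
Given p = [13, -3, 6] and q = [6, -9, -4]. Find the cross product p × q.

(66, 88, -99)

i: (-3)·(-4) - 6·(-9) = 12 - (-54) = 66
j: 6·6 - 13·(-4) = 36 - (-52) = 88
k: 13·(-9) - (-3)·6 = -117 - (-18) = -99
p × q = (66, 88, -99)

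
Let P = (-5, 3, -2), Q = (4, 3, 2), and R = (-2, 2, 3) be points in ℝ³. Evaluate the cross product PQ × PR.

PQ = (9, 0, 4)
PR = (3, -1, 5)
i: 0·5 - 4·(-1) = 0 - (-4) = 4
j: 4·3 - 9·5 = 12 - 45 = -33
k: 9·(-1) - 0·3 = -9 - 0 = -9
PQ × PR = (4, -33, -9)

(4, -33, -9)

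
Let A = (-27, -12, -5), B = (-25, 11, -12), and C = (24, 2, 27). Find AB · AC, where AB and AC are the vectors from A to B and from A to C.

AB = B − A = (2, 23, -7)
AC = C − A = (51, 14, 32)
AB · AC = 2·51 + 23·14 + (-7)·32 = 102 + 322 - 224 = 200

200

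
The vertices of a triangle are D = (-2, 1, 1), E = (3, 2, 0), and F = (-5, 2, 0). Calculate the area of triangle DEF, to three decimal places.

DE = (5, 1, -1),  DF = (-3, 1, -1)
i: 1·(-1) - (-1)·1 = -1 - (-1) = 0
j: (-1)·(-3) - 5·(-1) = 3 - (-5) = 8
k: 5·1 - 1·(-3) = 5 - (-3) = 8
DE × DF = (0, 8, 8)
|DE × DF| = √128 ≈ 11.3137
area = ½ · 11.3137 ≈ 5.657

5.657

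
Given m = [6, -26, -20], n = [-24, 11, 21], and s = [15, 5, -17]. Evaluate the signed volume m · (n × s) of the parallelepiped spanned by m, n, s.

6366

n × s:
i: 11·(-17) - 21·5 = -187 - 105 = -292
j: 21·15 - (-24)·(-17) = 315 - 408 = -93
k: (-24)·5 - 11·15 = -120 - 165 = -285
n × s = (-292, -93, -285)
m · (n × s) = 6·(-292) + (-26)·(-93) + (-20)·(-285) = -1752 + 2418 + 5700 = 6366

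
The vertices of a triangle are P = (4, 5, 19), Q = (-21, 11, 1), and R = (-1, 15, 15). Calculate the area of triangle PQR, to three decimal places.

PQ = (-25, 6, -18),  PR = (-5, 10, -4)
i: 6·(-4) - (-18)·10 = -24 - (-180) = 156
j: (-18)·(-5) - (-25)·(-4) = 90 - 100 = -10
k: (-25)·10 - 6·(-5) = -250 - (-30) = -220
PQ × PR = (156, -10, -220)
|PQ × PR| = √72836 ≈ 269.8815
area = ½ · 269.8815 ≈ 134.941

134.941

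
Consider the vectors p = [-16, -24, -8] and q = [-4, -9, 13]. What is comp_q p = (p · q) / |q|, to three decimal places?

p · q = (-16)·(-4) + (-24)·(-9) + (-8)·13 = 64 + 216 - 104 = 176
|q| = √(16 + 81 + 169) = √266 ≈ 16.3095
comp_q p = 176 / √266 ≈ 10.791

10.791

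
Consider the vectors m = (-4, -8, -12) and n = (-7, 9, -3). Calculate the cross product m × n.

i: (-8)·(-3) - (-12)·9 = 24 - (-108) = 132
j: (-12)·(-7) - (-4)·(-3) = 84 - 12 = 72
k: (-4)·9 - (-8)·(-7) = -36 - 56 = -92
m × n = (132, 72, -92)

(132, 72, -92)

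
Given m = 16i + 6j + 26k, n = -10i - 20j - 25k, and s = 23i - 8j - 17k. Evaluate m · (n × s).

n × s:
i: (-20)·(-17) - (-25)·(-8) = 340 - 200 = 140
j: (-25)·23 - (-10)·(-17) = -575 - 170 = -745
k: (-10)·(-8) - (-20)·23 = 80 - (-460) = 540
n × s = (140, -745, 540)
m · (n × s) = 16·140 + 6·(-745) + 26·540 = 2240 - 4470 + 14040 = 11810

11810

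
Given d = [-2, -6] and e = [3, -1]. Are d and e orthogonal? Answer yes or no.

d · e = (-2)·3 + (-6)·(-1) = -6 + 6 = 0
Zero, so the vectors are orthogonal.

yes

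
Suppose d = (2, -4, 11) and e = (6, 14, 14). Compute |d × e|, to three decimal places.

219.654

i: (-4)·14 - 11·14 = -56 - 154 = -210
j: 11·6 - 2·14 = 66 - 28 = 38
k: 2·14 - (-4)·6 = 28 - (-24) = 52
d × e = (-210, 38, 52)
|d × e| = √((-210)² + 38² + 52²) = √48248 ≈ 219.6543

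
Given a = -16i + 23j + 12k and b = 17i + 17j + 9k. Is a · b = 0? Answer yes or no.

a · b = (-16)·17 + 23·17 + 12·9 = -272 + 391 + 108 = 227
Nonzero, so the vectors are not orthogonal.

no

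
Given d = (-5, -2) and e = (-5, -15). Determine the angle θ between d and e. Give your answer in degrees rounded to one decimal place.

d · e = (-5)·(-5) + (-2)·(-15) = 25 + 30 = 55
|d|² = 25 + 4 = 29,  |d| = √29 ≈ 5.385165
|e|² = 25 + 225 = 250,  |e| = √250 ≈ 15.811388
cos θ = 55 / (5.385165 · 15.811388) ≈ 0.64594
θ = arccos(0.64594) ≈ 49.8°

49.8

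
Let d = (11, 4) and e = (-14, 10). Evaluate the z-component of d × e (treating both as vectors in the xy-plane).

11·10 - 4·(-14) = 110 - (-56) = 166

166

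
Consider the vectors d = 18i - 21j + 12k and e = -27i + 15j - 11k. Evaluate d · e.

-933

d · e = 18·(-27) + (-21)·15 + 12·(-11) = -486 - 315 - 132 = -933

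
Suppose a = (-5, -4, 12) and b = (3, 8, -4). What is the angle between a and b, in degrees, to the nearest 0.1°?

a · b = (-5)·3 + (-4)·8 + 12·(-4) = -15 - 32 - 48 = -95
|a|² = 25 + 16 + 144 = 185,  |a| = √185 ≈ 13.601471
|b|² = 9 + 64 + 16 = 89,  |b| = √89 ≈ 9.433981
cos θ = -95 / (13.601471 · 9.433981) ≈ -0.74036
θ = arccos(-0.74036) ≈ 137.8°

137.8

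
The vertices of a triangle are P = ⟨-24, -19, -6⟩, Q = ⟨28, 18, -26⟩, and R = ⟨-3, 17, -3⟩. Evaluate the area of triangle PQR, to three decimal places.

PQ = (52, 37, -20),  PR = (21, 36, 3)
i: 37·3 - (-20)·36 = 111 - (-720) = 831
j: (-20)·21 - 52·3 = -420 - 156 = -576
k: 52·36 - 37·21 = 1872 - 777 = 1095
PQ × PR = (831, -576, 1095)
|PQ × PR| = √2221362 ≈ 1490.4234
area = ½ · 1490.4234 ≈ 745.212

745.212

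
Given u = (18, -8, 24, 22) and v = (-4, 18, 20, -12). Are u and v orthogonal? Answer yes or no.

yes

u · v = 18·(-4) + (-8)·18 + 24·20 + 22·(-12) = -72 - 144 + 480 - 264 = 0
Zero, so the vectors are orthogonal.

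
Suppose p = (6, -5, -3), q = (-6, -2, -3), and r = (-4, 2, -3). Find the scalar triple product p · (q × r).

162

q × r:
i: (-2)·(-3) - (-3)·2 = 6 - (-6) = 12
j: (-3)·(-4) - (-6)·(-3) = 12 - 18 = -6
k: (-6)·2 - (-2)·(-4) = -12 - 8 = -20
q × r = (12, -6, -20)
p · (q × r) = 6·12 + (-5)·(-6) + (-3)·(-20) = 72 + 30 + 60 = 162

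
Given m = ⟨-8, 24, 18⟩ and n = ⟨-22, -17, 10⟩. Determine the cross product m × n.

i: 24·10 - 18·(-17) = 240 - (-306) = 546
j: 18·(-22) - (-8)·10 = -396 - (-80) = -316
k: (-8)·(-17) - 24·(-22) = 136 - (-528) = 664
m × n = (546, -316, 664)

(546, -316, 664)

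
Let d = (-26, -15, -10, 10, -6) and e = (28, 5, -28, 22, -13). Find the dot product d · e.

-225

d · e = (-26)·28 + (-15)·5 + (-10)·(-28) + 10·22 + (-6)·(-13) = -728 - 75 + 280 + 220 + 78 = -225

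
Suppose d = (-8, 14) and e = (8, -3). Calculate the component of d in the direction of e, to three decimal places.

d · e = (-8)·8 + 14·(-3) = -64 - 42 = -106
|e| = √(64 + 9) = √73 ≈ 8.5440
comp_e d = -106 / √73 ≈ -12.406

-12.406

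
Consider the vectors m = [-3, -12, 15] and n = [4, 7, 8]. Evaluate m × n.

i: (-12)·8 - 15·7 = -96 - 105 = -201
j: 15·4 - (-3)·8 = 60 - (-24) = 84
k: (-3)·7 - (-12)·4 = -21 - (-48) = 27
m × n = (-201, 84, 27)

(-201, 84, 27)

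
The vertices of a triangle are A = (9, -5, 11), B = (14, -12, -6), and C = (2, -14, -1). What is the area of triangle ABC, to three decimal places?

AB = (5, -7, -17),  AC = (-7, -9, -12)
i: (-7)·(-12) - (-17)·(-9) = 84 - 153 = -69
j: (-17)·(-7) - 5·(-12) = 119 - (-60) = 179
k: 5·(-9) - (-7)·(-7) = -45 - 49 = -94
AB × AC = (-69, 179, -94)
|AB × AC| = √45638 ≈ 213.6305
area = ½ · 213.6305 ≈ 106.815

106.815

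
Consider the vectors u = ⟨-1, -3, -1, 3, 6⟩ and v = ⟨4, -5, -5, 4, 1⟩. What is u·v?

u · v = (-1)·4 + (-3)·(-5) + (-1)·(-5) + 3·4 + 6·1 = -4 + 15 + 5 + 12 + 6 = 34

34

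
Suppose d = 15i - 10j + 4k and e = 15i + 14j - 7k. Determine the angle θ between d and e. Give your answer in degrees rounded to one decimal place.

81.8

d · e = 15·15 + (-10)·14 + 4·(-7) = 225 - 140 - 28 = 57
|d|² = 225 + 100 + 16 = 341,  |d| = √341 ≈ 18.466185
|e|² = 225 + 196 + 49 = 470,  |e| = √470 ≈ 21.679483
cos θ = 57 / (18.466185 · 21.679483) ≈ 0.14238
θ = arccos(0.14238) ≈ 81.8°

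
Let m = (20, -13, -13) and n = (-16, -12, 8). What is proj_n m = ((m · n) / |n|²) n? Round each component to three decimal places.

m · n = 20·(-16) + (-13)·(-12) + (-13)·8 = -320 + 156 - 104 = -268
|n|² = 256 + 144 + 64 = 464
proj_n m = (-268/464) · (-16, -12, 8) ≈ (9.241, 6.931, -4.621)

(9.241, 6.931, -4.621)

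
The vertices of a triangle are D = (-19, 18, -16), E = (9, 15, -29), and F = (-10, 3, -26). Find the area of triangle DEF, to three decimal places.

228.168

DE = (28, -3, -13),  DF = (9, -15, -10)
i: (-3)·(-10) - (-13)·(-15) = 30 - 195 = -165
j: (-13)·9 - 28·(-10) = -117 - (-280) = 163
k: 28·(-15) - (-3)·9 = -420 - (-27) = -393
DE × DF = (-165, 163, -393)
|DE × DF| = √208243 ≈ 456.3365
area = ½ · 456.3365 ≈ 228.168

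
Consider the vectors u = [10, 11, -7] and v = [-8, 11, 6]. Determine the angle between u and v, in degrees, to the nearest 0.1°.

u · v = 10·(-8) + 11·11 + (-7)·6 = -80 + 121 - 42 = -1
|u|² = 100 + 121 + 49 = 270,  |u| = √270 ≈ 16.431677
|v|² = 64 + 121 + 36 = 221,  |v| = √221 ≈ 14.866069
cos θ = -1 / (16.431677 · 14.866069) ≈ -0.00409
θ = arccos(-0.00409) ≈ 90.2°

90.2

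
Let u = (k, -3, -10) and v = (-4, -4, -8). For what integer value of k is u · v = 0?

u · v = k·(-4) + (-3)·(-4) + (-10)·(-8) = 92 - 4k
Set equal to 0: -4k = -92, so k = 23.

23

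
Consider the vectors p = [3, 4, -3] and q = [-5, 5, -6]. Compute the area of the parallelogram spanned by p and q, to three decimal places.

48.939

i: 4·(-6) - (-3)·5 = -24 - (-15) = -9
j: (-3)·(-5) - 3·(-6) = 15 - (-18) = 33
k: 3·5 - 4·(-5) = 15 - (-20) = 35
p × q = (-9, 33, 35)
|p × q| = √((-9)² + 33² + 35²) = √2395 ≈ 48.9387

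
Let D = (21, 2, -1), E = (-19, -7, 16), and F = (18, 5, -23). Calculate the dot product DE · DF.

-281

DE = E − D = (-40, -9, 17)
DF = F − D = (-3, 3, -22)
DE · DF = (-40)·(-3) + (-9)·3 + 17·(-22) = 120 - 27 - 374 = -281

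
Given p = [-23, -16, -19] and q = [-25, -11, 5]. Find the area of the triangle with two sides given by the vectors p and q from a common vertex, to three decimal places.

336.612

i: (-16)·5 - (-19)·(-11) = -80 - 209 = -289
j: (-19)·(-25) - (-23)·5 = 475 - (-115) = 590
k: (-23)·(-11) - (-16)·(-25) = 253 - 400 = -147
p × q = (-289, 590, -147)
|p × q| = √((-289)² + 590² + (-147)²) = √453230 ≈ 673.2236
area = ½ · 673.2236 ≈ 336.612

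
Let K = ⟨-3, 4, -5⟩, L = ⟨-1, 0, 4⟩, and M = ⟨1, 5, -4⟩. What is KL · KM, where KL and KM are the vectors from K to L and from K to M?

13

KL = L − K = (2, -4, 9)
KM = M − K = (4, 1, 1)
KL · KM = 2·4 + (-4)·1 + 9·1 = 8 - 4 + 9 = 13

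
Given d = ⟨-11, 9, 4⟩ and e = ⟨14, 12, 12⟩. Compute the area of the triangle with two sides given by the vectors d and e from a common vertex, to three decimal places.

i: 9·12 - 4·12 = 108 - 48 = 60
j: 4·14 - (-11)·12 = 56 - (-132) = 188
k: (-11)·12 - 9·14 = -132 - 126 = -258
d × e = (60, 188, -258)
|d × e| = √(60² + 188² + (-258)²) = √105508 ≈ 324.8200
area = ½ · 324.8200 ≈ 162.410

162.410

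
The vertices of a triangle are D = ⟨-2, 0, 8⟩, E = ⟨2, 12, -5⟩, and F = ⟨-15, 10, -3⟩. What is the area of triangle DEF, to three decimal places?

144.732

DE = (4, 12, -13),  DF = (-13, 10, -11)
i: 12·(-11) - (-13)·10 = -132 - (-130) = -2
j: (-13)·(-13) - 4·(-11) = 169 - (-44) = 213
k: 4·10 - 12·(-13) = 40 - (-156) = 196
DE × DF = (-2, 213, 196)
|DE × DF| = √83789 ≈ 289.4633
area = ½ · 289.4633 ≈ 144.732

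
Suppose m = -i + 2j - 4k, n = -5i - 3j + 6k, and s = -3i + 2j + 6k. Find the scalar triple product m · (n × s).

n × s:
i: (-3)·6 - 6·2 = -18 - 12 = -30
j: 6·(-3) - (-5)·6 = -18 - (-30) = 12
k: (-5)·2 - (-3)·(-3) = -10 - 9 = -19
n × s = (-30, 12, -19)
m · (n × s) = (-1)·(-30) + 2·12 + (-4)·(-19) = 30 + 24 + 76 = 130

130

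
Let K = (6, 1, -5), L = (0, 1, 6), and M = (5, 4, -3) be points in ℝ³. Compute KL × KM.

(-33, 1, -18)

KL = (-6, 0, 11)
KM = (-1, 3, 2)
i: 0·2 - 11·3 = 0 - 33 = -33
j: 11·(-1) - (-6)·2 = -11 - (-12) = 1
k: (-6)·3 - 0·(-1) = -18 - 0 = -18
KL × KM = (-33, 1, -18)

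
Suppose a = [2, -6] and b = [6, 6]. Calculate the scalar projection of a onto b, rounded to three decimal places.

-2.828

a · b = 2·6 + (-6)·6 = 12 - 36 = -24
|b| = √(36 + 36) = √72 ≈ 8.4853
comp_b a = -24 / √72 ≈ -2.828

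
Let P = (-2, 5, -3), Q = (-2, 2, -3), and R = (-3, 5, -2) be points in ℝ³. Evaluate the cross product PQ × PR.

PQ = (0, -3, 0)
PR = (-1, 0, 1)
i: (-3)·1 - 0·0 = -3 - 0 = -3
j: 0·(-1) - 0·1 = 0 - 0 = 0
k: 0·0 - (-3)·(-1) = 0 - 3 = -3
PQ × PR = (-3, 0, -3)

(-3, 0, -3)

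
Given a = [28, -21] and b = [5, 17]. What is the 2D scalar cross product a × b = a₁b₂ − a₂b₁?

28·17 - (-21)·5 = 476 - (-105) = 581

581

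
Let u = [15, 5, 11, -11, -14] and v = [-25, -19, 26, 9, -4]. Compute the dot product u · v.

-227

u · v = 15·(-25) + 5·(-19) + 11·26 + (-11)·9 + (-14)·(-4) = -375 - 95 + 286 - 99 + 56 = -227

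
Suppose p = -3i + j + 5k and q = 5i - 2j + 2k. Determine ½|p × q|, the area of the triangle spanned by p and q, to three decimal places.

i: 1·2 - 5·(-2) = 2 - (-10) = 12
j: 5·5 - (-3)·2 = 25 - (-6) = 31
k: (-3)·(-2) - 1·5 = 6 - 5 = 1
p × q = (12, 31, 1)
|p × q| = √(12² + 31² + 1²) = √1106 ≈ 33.2566
area = ½ · 33.2566 ≈ 16.628

16.628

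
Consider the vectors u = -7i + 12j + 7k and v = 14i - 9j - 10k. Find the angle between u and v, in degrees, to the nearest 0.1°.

156.0

u · v = (-7)·14 + 12·(-9) + 7·(-10) = -98 - 108 - 70 = -276
|u|² = 49 + 144 + 49 = 242,  |u| = √242 ≈ 15.556349
|v|² = 196 + 81 + 100 = 377,  |v| = √377 ≈ 19.416488
cos θ = -276 / (15.556349 · 19.416488) ≈ -0.91376
θ = arccos(-0.91376) ≈ 156.0°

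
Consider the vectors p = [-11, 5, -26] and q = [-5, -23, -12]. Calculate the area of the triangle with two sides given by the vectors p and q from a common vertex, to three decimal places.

i: 5·(-12) - (-26)·(-23) = -60 - 598 = -658
j: (-26)·(-5) - (-11)·(-12) = 130 - 132 = -2
k: (-11)·(-23) - 5·(-5) = 253 - (-25) = 278
p × q = (-658, -2, 278)
|p × q| = √((-658)² + (-2)² + 278²) = √510252 ≈ 714.3193
area = ½ · 714.3193 ≈ 357.160

357.160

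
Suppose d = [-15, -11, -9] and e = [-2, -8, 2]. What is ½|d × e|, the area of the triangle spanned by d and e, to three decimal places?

72.014

i: (-11)·2 - (-9)·(-8) = -22 - 72 = -94
j: (-9)·(-2) - (-15)·2 = 18 - (-30) = 48
k: (-15)·(-8) - (-11)·(-2) = 120 - 22 = 98
d × e = (-94, 48, 98)
|d × e| = √((-94)² + 48² + 98²) = √20744 ≈ 144.0278
area = ½ · 144.0278 ≈ 72.014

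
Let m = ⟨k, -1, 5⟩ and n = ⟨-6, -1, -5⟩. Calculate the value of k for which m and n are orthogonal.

m · n = k·(-6) + (-1)·(-1) + 5·(-5) = -24 - 6k
Set equal to 0: -6k = 24, so k = -4.

-4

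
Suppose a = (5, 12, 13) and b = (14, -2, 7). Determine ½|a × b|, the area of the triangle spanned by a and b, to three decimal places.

i: 12·7 - 13·(-2) = 84 - (-26) = 110
j: 13·14 - 5·7 = 182 - 35 = 147
k: 5·(-2) - 12·14 = -10 - 168 = -178
a × b = (110, 147, -178)
|a × b| = √(110² + 147² + (-178)²) = √65393 ≈ 255.7206
area = ½ · 255.7206 ≈ 127.860

127.860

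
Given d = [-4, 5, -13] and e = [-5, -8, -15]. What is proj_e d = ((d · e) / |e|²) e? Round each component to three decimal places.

(-2.787, -4.459, -8.360)

d · e = (-4)·(-5) + 5·(-8) + (-13)·(-15) = 20 - 40 + 195 = 175
|e|² = 25 + 64 + 225 = 314
proj_e d = (175/314) · (-5, -8, -15) ≈ (-2.787, -4.459, -8.360)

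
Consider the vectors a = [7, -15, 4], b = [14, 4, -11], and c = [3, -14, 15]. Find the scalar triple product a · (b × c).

b × c:
i: 4·15 - (-11)·(-14) = 60 - 154 = -94
j: (-11)·3 - 14·15 = -33 - 210 = -243
k: 14·(-14) - 4·3 = -196 - 12 = -208
b × c = (-94, -243, -208)
a · (b × c) = 7·(-94) + (-15)·(-243) + 4·(-208) = -658 + 3645 - 832 = 2155

2155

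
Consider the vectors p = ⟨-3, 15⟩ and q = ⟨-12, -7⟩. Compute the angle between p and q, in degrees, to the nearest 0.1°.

p · q = (-3)·(-12) + 15·(-7) = 36 - 105 = -69
|p|² = 9 + 225 = 234,  |p| = √234 ≈ 15.297059
|q|² = 144 + 49 = 193,  |q| = √193 ≈ 13.892444
cos θ = -69 / (15.297059 · 13.892444) ≈ -0.32469
θ = arccos(-0.32469) ≈ 108.9°

108.9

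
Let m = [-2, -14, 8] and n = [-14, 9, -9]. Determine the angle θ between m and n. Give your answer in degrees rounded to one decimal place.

m · n = (-2)·(-14) + (-14)·9 + 8·(-9) = 28 - 126 - 72 = -170
|m|² = 4 + 196 + 64 = 264,  |m| = √264 ≈ 16.248077
|n|² = 196 + 81 + 81 = 358,  |n| = √358 ≈ 18.920888
cos θ = -170 / (16.248077 · 18.920888) ≈ -0.55297
θ = arccos(-0.55297) ≈ 123.6°

123.6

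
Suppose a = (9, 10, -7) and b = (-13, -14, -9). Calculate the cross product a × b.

i: 10·(-9) - (-7)·(-14) = -90 - 98 = -188
j: (-7)·(-13) - 9·(-9) = 91 - (-81) = 172
k: 9·(-14) - 10·(-13) = -126 - (-130) = 4
a × b = (-188, 172, 4)

(-188, 172, 4)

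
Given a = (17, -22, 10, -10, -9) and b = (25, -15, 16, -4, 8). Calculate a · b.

883

a · b = 17·25 + (-22)·(-15) + 10·16 + (-10)·(-4) + (-9)·8 = 425 + 330 + 160 + 40 - 72 = 883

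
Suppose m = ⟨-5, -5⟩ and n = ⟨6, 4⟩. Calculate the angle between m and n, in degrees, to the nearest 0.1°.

168.7

m · n = (-5)·6 + (-5)·4 = -30 - 20 = -50
|m|² = 25 + 25 = 50,  |m| = √50 ≈ 7.071068
|n|² = 36 + 16 = 52,  |n| = √52 ≈ 7.211103
cos θ = -50 / (7.071068 · 7.211103) ≈ -0.98058
θ = arccos(-0.98058) ≈ 168.7°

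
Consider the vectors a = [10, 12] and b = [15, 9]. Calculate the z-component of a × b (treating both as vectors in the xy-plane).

-90

10·9 - 12·15 = 90 - 180 = -90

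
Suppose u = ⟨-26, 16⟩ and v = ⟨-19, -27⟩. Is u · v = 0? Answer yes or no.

no

u · v = (-26)·(-19) + 16·(-27) = 494 - 432 = 62
Nonzero, so the vectors are not orthogonal.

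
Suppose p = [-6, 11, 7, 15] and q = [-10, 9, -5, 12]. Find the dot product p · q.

304

p · q = (-6)·(-10) + 11·9 + 7·(-5) + 15·12 = 60 + 99 - 35 + 180 = 304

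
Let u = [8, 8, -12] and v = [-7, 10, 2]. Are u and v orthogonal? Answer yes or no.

yes

u · v = 8·(-7) + 8·10 + (-12)·2 = -56 + 80 - 24 = 0
Zero, so the vectors are orthogonal.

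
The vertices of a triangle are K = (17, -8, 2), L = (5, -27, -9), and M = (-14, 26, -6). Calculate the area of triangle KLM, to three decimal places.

576.782

KL = (-12, -19, -11),  KM = (-31, 34, -8)
i: (-19)·(-8) - (-11)·34 = 152 - (-374) = 526
j: (-11)·(-31) - (-12)·(-8) = 341 - 96 = 245
k: (-12)·34 - (-19)·(-31) = -408 - 589 = -997
KL × KM = (526, 245, -997)
|KL × KM| = √1330710 ≈ 1153.5640
area = ½ · 1153.5640 ≈ 576.782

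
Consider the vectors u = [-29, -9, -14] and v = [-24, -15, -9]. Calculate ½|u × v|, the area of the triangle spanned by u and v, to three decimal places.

i: (-9)·(-9) - (-14)·(-15) = 81 - 210 = -129
j: (-14)·(-24) - (-29)·(-9) = 336 - 261 = 75
k: (-29)·(-15) - (-9)·(-24) = 435 - 216 = 219
u × v = (-129, 75, 219)
|u × v| = √((-129)² + 75² + 219²) = √70227 ≈ 265.0038
area = ½ · 265.0038 ≈ 132.502

132.502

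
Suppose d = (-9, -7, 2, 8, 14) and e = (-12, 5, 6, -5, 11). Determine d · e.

d · e = (-9)·(-12) + (-7)·5 + 2·6 + 8·(-5) + 14·11 = 108 - 35 + 12 - 40 + 154 = 199

199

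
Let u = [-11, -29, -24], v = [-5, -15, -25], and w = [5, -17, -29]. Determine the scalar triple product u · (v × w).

v × w:
i: (-15)·(-29) - (-25)·(-17) = 435 - 425 = 10
j: (-25)·5 - (-5)·(-29) = -125 - 145 = -270
k: (-5)·(-17) - (-15)·5 = 85 - (-75) = 160
v × w = (10, -270, 160)
u · (v × w) = (-11)·10 + (-29)·(-270) + (-24)·160 = -110 + 7830 - 3840 = 3880

3880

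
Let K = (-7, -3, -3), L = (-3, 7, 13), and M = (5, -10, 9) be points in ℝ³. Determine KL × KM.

KL = (4, 10, 16)
KM = (12, -7, 12)
i: 10·12 - 16·(-7) = 120 - (-112) = 232
j: 16·12 - 4·12 = 192 - 48 = 144
k: 4·(-7) - 10·12 = -28 - 120 = -148
KL × KM = (232, 144, -148)

(232, 144, -148)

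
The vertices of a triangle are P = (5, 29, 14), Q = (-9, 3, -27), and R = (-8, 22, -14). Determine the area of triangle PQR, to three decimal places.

PQ = (-14, -26, -41),  PR = (-13, -7, -28)
i: (-26)·(-28) - (-41)·(-7) = 728 - 287 = 441
j: (-41)·(-13) - (-14)·(-28) = 533 - 392 = 141
k: (-14)·(-7) - (-26)·(-13) = 98 - 338 = -240
PQ × PR = (441, 141, -240)
|PQ × PR| = √271962 ≈ 521.4998
area = ½ · 521.4998 ≈ 260.750

260.750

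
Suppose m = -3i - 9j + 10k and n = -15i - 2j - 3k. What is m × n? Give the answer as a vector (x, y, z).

i: (-9)·(-3) - 10·(-2) = 27 - (-20) = 47
j: 10·(-15) - (-3)·(-3) = -150 - 9 = -159
k: (-3)·(-2) - (-9)·(-15) = 6 - 135 = -129
m × n = (47, -159, -129)

(47, -159, -129)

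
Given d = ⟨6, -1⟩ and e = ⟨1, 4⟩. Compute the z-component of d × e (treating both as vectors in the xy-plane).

6·4 - (-1)·1 = 24 - (-1) = 25

25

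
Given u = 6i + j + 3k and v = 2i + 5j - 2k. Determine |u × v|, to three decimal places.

i: 1·(-2) - 3·5 = -2 - 15 = -17
j: 3·2 - 6·(-2) = 6 - (-12) = 18
k: 6·5 - 1·2 = 30 - 2 = 28
u × v = (-17, 18, 28)
|u × v| = √((-17)² + 18² + 28²) = √1397 ≈ 37.3765

37.376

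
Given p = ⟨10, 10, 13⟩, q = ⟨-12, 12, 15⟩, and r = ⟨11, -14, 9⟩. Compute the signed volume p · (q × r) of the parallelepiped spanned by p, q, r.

6378

q × r:
i: 12·9 - 15·(-14) = 108 - (-210) = 318
j: 15·11 - (-12)·9 = 165 - (-108) = 273
k: (-12)·(-14) - 12·11 = 168 - 132 = 36
q × r = (318, 273, 36)
p · (q × r) = 10·318 + 10·273 + 13·36 = 3180 + 2730 + 468 = 6378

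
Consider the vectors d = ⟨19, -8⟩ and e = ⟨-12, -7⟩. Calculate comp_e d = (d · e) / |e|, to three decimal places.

-12.381

d · e = 19·(-12) + (-8)·(-7) = -228 + 56 = -172
|e| = √(144 + 49) = √193 ≈ 13.8924
comp_e d = -172 / √193 ≈ -12.381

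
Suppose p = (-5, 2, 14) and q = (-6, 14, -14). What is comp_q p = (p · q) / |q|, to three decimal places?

p · q = (-5)·(-6) + 2·14 + 14·(-14) = 30 + 28 - 196 = -138
|q| = √(36 + 196 + 196) = √428 ≈ 20.6882
comp_q p = -138 / √428 ≈ -6.670

-6.670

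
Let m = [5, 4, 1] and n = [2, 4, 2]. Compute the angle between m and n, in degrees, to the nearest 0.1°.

m · n = 5·2 + 4·4 + 1·2 = 10 + 16 + 2 = 28
|m|² = 25 + 16 + 1 = 42,  |m| = √42 ≈ 6.480741
|n|² = 4 + 16 + 4 = 24,  |n| = √24 ≈ 4.898979
cos θ = 28 / (6.480741 · 4.898979) ≈ 0.88192
θ = arccos(0.88192) ≈ 28.1°

28.1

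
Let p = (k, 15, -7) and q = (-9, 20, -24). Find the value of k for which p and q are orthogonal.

p · q = k·(-9) + 15·20 + (-7)·(-24) = 468 - 9k
Set equal to 0: -9k = -468, so k = 52.

52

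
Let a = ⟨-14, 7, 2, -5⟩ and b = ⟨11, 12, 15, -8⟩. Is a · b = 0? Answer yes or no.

a · b = (-14)·11 + 7·12 + 2·15 + (-5)·(-8) = -154 + 84 + 30 + 40 = 0
Zero, so the vectors are orthogonal.

yes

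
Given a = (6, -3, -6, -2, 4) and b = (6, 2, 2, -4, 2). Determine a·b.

a · b = 6·6 + (-3)·2 + (-6)·2 + (-2)·(-4) + 4·2 = 36 - 6 - 12 + 8 + 8 = 34

34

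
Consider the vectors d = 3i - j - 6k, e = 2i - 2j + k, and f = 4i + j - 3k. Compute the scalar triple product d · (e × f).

e × f:
i: (-2)·(-3) - 1·1 = 6 - 1 = 5
j: 1·4 - 2·(-3) = 4 - (-6) = 10
k: 2·1 - (-2)·4 = 2 - (-8) = 10
e × f = (5, 10, 10)
d · (e × f) = 3·5 + (-1)·10 + (-6)·10 = 15 - 10 - 60 = -55

-55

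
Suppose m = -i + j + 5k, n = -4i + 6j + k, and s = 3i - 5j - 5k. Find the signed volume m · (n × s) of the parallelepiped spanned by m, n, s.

18

n × s:
i: 6·(-5) - 1·(-5) = -30 - (-5) = -25
j: 1·3 - (-4)·(-5) = 3 - 20 = -17
k: (-4)·(-5) - 6·3 = 20 - 18 = 2
n × s = (-25, -17, 2)
m · (n × s) = (-1)·(-25) + 1·(-17) + 5·2 = 25 - 17 + 10 = 18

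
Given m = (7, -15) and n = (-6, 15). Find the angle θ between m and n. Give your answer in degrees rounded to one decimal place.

176.8

m · n = 7·(-6) + (-15)·15 = -42 - 225 = -267
|m|² = 49 + 225 = 274,  |m| = √274 ≈ 16.552945
|n|² = 36 + 225 = 261,  |n| = √261 ≈ 16.155494
cos θ = -267 / (16.552945 · 16.155494) ≈ -0.99843
θ = arccos(-0.99843) ≈ 176.8°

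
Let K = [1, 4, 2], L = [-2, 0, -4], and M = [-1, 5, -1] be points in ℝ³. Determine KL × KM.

KL = (-3, -4, -6)
KM = (-2, 1, -3)
i: (-4)·(-3) - (-6)·1 = 12 - (-6) = 18
j: (-6)·(-2) - (-3)·(-3) = 12 - 9 = 3
k: (-3)·1 - (-4)·(-2) = -3 - 8 = -11
KL × KM = (18, 3, -11)

(18, 3, -11)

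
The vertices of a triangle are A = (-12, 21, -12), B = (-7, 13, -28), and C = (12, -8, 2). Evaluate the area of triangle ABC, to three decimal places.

AB = (5, -8, -16),  AC = (24, -29, 14)
i: (-8)·14 - (-16)·(-29) = -112 - 464 = -576
j: (-16)·24 - 5·14 = -384 - 70 = -454
k: 5·(-29) - (-8)·24 = -145 - (-192) = 47
AB × AC = (-576, -454, 47)
|AB × AC| = √540101 ≈ 734.9156
area = ½ · 734.9156 ≈ 367.458

367.458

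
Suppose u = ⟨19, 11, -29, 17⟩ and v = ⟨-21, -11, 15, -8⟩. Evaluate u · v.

u · v = 19·(-21) + 11·(-11) + (-29)·15 + 17·(-8) = -399 - 121 - 435 - 136 = -1091

-1091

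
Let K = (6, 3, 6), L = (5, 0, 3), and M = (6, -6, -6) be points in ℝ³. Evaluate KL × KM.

(9, -12, 9)

KL = (-1, -3, -3)
KM = (0, -9, -12)
i: (-3)·(-12) - (-3)·(-9) = 36 - 27 = 9
j: (-3)·0 - (-1)·(-12) = 0 - 12 = -12
k: (-1)·(-9) - (-3)·0 = 9 - 0 = 9
KL × KM = (9, -12, 9)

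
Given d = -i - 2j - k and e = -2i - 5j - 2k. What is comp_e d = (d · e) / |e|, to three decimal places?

2.437

d · e = (-1)·(-2) + (-2)·(-5) + (-1)·(-2) = 2 + 10 + 2 = 14
|e| = √(4 + 25 + 4) = √33 ≈ 5.7446
comp_e d = 14 / √33 ≈ 2.437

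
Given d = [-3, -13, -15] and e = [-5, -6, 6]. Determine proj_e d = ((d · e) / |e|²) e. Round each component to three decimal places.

d · e = (-3)·(-5) + (-13)·(-6) + (-15)·6 = 15 + 78 - 90 = 3
|e|² = 25 + 36 + 36 = 97
proj_e d = (3/97) · (-5, -6, 6) ≈ (-0.155, -0.186, 0.186)

(-0.155, -0.186, 0.186)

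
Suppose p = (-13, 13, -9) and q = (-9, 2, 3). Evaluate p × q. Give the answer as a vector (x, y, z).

i: 13·3 - (-9)·2 = 39 - (-18) = 57
j: (-9)·(-9) - (-13)·3 = 81 - (-39) = 120
k: (-13)·2 - 13·(-9) = -26 - (-117) = 91
p × q = (57, 120, 91)

(57, 120, 91)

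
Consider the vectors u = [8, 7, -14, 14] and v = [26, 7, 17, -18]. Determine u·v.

-233

u · v = 8·26 + 7·7 + (-14)·17 + 14·(-18) = 208 + 49 - 238 - 252 = -233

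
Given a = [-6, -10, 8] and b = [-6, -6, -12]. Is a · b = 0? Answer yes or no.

yes

a · b = (-6)·(-6) + (-10)·(-6) + 8·(-12) = 36 + 60 - 96 = 0
Zero, so the vectors are orthogonal.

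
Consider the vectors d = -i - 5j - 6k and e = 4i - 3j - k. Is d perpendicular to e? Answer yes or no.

d · e = (-1)·4 + (-5)·(-3) + (-6)·(-1) = -4 + 15 + 6 = 17
Nonzero, so the vectors are not orthogonal.

no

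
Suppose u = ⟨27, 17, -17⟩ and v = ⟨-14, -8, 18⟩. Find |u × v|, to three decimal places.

i: 17·18 - (-17)·(-8) = 306 - 136 = 170
j: (-17)·(-14) - 27·18 = 238 - 486 = -248
k: 27·(-8) - 17·(-14) = -216 - (-238) = 22
u × v = (170, -248, 22)
|u × v| = √(170² + (-248)² + 22²) = √90888 ≈ 301.4764

301.476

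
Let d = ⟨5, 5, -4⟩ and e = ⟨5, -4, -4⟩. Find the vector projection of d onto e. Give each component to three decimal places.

d · e = 5·5 + 5·(-4) + (-4)·(-4) = 25 - 20 + 16 = 21
|e|² = 25 + 16 + 16 = 57
proj_e d = (21/57) · (5, -4, -4) ≈ (1.842, -1.474, -1.474)

(1.842, -1.474, -1.474)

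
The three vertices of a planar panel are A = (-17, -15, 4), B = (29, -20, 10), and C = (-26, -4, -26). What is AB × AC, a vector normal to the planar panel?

(84, 1326, 461)

AB = (46, -5, 6)
AC = (-9, 11, -30)
i: (-5)·(-30) - 6·11 = 150 - 66 = 84
j: 6·(-9) - 46·(-30) = -54 - (-1380) = 1326
k: 46·11 - (-5)·(-9) = 506 - 45 = 461
AB × AC = (84, 1326, 461)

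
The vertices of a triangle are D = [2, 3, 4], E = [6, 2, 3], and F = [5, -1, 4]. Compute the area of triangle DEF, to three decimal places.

DE = (4, -1, -1),  DF = (3, -4, 0)
i: (-1)·0 - (-1)·(-4) = 0 - 4 = -4
j: (-1)·3 - 4·0 = -3 - 0 = -3
k: 4·(-4) - (-1)·3 = -16 - (-3) = -13
DE × DF = (-4, -3, -13)
|DE × DF| = √194 ≈ 13.9284
area = ½ · 13.9284 ≈ 6.964

6.964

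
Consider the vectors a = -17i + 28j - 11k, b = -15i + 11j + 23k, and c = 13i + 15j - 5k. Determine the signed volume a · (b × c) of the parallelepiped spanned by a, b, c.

17120

b × c:
i: 11·(-5) - 23·15 = -55 - 345 = -400
j: 23·13 - (-15)·(-5) = 299 - 75 = 224
k: (-15)·15 - 11·13 = -225 - 143 = -368
b × c = (-400, 224, -368)
a · (b × c) = (-17)·(-400) + 28·224 + (-11)·(-368) = 6800 + 6272 + 4048 = 17120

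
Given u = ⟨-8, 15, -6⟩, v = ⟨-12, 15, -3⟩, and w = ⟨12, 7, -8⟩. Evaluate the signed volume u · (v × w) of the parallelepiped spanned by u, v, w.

v × w:
i: 15·(-8) - (-3)·7 = -120 - (-21) = -99
j: (-3)·12 - (-12)·(-8) = -36 - 96 = -132
k: (-12)·7 - 15·12 = -84 - 180 = -264
v × w = (-99, -132, -264)
u · (v × w) = (-8)·(-99) + 15·(-132) + (-6)·(-264) = 792 - 1980 + 1584 = 396

396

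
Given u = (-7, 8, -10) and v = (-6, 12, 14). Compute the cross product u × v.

i: 8·14 - (-10)·12 = 112 - (-120) = 232
j: (-10)·(-6) - (-7)·14 = 60 - (-98) = 158
k: (-7)·12 - 8·(-6) = -84 - (-48) = -36
u × v = (232, 158, -36)

(232, 158, -36)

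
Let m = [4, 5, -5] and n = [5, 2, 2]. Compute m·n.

m · n = 4·5 + 5·2 + (-5)·2 = 20 + 10 - 10 = 20

20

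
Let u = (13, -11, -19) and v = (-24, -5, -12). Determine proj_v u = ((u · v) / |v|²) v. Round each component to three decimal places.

(0.934, 0.195, 0.467)

u · v = 13·(-24) + (-11)·(-5) + (-19)·(-12) = -312 + 55 + 228 = -29
|v|² = 576 + 25 + 144 = 745
proj_v u = (-29/745) · (-24, -5, -12) ≈ (0.934, 0.195, 0.467)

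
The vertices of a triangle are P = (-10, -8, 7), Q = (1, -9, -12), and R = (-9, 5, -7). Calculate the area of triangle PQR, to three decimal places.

163.617

PQ = (11, -1, -19),  PR = (1, 13, -14)
i: (-1)·(-14) - (-19)·13 = 14 - (-247) = 261
j: (-19)·1 - 11·(-14) = -19 - (-154) = 135
k: 11·13 - (-1)·1 = 143 - (-1) = 144
PQ × PR = (261, 135, 144)
|PQ × PR| = √107082 ≈ 327.2339
area = ½ · 327.2339 ≈ 163.617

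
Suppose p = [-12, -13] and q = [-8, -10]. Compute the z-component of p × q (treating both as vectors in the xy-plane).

16

(-12)·(-10) - (-13)·(-8) = 120 - 104 = 16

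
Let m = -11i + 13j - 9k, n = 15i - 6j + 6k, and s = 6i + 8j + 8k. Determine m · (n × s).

-1440

n × s:
i: (-6)·8 - 6·8 = -48 - 48 = -96
j: 6·6 - 15·8 = 36 - 120 = -84
k: 15·8 - (-6)·6 = 120 - (-36) = 156
n × s = (-96, -84, 156)
m · (n × s) = (-11)·(-96) + 13·(-84) + (-9)·156 = 1056 - 1092 - 1404 = -1440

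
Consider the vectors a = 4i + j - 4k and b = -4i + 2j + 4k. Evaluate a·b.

a · b = 4·(-4) + 1·2 + (-4)·4 = -16 + 2 - 16 = -30

-30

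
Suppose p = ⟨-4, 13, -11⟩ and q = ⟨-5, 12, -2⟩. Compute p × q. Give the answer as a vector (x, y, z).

(106, 47, 17)

i: 13·(-2) - (-11)·12 = -26 - (-132) = 106
j: (-11)·(-5) - (-4)·(-2) = 55 - 8 = 47
k: (-4)·12 - 13·(-5) = -48 - (-65) = 17
p × q = (106, 47, 17)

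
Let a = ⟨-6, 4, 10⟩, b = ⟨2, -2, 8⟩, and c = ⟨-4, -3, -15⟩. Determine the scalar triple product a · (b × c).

b × c:
i: (-2)·(-15) - 8·(-3) = 30 - (-24) = 54
j: 8·(-4) - 2·(-15) = -32 - (-30) = -2
k: 2·(-3) - (-2)·(-4) = -6 - 8 = -14
b × c = (54, -2, -14)
a · (b × c) = (-6)·54 + 4·(-2) + 10·(-14) = -324 - 8 - 140 = -472

-472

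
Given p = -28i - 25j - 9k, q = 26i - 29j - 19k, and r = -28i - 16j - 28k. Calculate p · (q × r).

-34672

q × r:
i: (-29)·(-28) - (-19)·(-16) = 812 - 304 = 508
j: (-19)·(-28) - 26·(-28) = 532 - (-728) = 1260
k: 26·(-16) - (-29)·(-28) = -416 - 812 = -1228
q × r = (508, 1260, -1228)
p · (q × r) = (-28)·508 + (-25)·1260 + (-9)·(-1228) = -14224 - 31500 + 11052 = -34672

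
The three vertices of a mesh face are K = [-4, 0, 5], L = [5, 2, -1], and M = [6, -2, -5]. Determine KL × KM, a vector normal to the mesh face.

KL = (9, 2, -6)
KM = (10, -2, -10)
i: 2·(-10) - (-6)·(-2) = -20 - 12 = -32
j: (-6)·10 - 9·(-10) = -60 - (-90) = 30
k: 9·(-2) - 2·10 = -18 - 20 = -38
KL × KM = (-32, 30, -38)

(-32, 30, -38)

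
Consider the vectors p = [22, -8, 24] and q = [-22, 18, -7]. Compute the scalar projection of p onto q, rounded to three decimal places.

p · q = 22·(-22) + (-8)·18 + 24·(-7) = -484 - 144 - 168 = -796
|q| = √(484 + 324 + 49) = √857 ≈ 29.2746
comp_q p = -796 / √857 ≈ -27.191

-27.191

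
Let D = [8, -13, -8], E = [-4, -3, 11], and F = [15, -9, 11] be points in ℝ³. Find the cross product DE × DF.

DE = (-12, 10, 19)
DF = (7, 4, 19)
i: 10·19 - 19·4 = 190 - 76 = 114
j: 19·7 - (-12)·19 = 133 - (-228) = 361
k: (-12)·4 - 10·7 = -48 - 70 = -118
DE × DF = (114, 361, -118)

(114, 361, -118)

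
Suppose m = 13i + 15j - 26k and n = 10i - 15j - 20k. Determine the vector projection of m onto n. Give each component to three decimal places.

(5.862, -8.793, -11.724)

m · n = 13·10 + 15·(-15) + (-26)·(-20) = 130 - 225 + 520 = 425
|n|² = 100 + 225 + 400 = 725
proj_n m = (425/725) · (10, -15, -20) ≈ (5.862, -8.793, -11.724)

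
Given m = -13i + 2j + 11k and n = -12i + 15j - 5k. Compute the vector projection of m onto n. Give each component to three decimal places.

(-3.990, 4.987, -1.662)

m · n = (-13)·(-12) + 2·15 + 11·(-5) = 156 + 30 - 55 = 131
|n|² = 144 + 225 + 25 = 394
proj_n m = (131/394) · (-12, 15, -5) ≈ (-3.990, 4.987, -1.662)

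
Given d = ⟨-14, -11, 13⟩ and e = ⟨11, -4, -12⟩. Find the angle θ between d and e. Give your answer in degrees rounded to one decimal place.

d · e = (-14)·11 + (-11)·(-4) + 13·(-12) = -154 + 44 - 156 = -266
|d|² = 196 + 121 + 169 = 486,  |d| = √486 ≈ 22.045408
|e|² = 121 + 16 + 144 = 281,  |e| = √281 ≈ 16.763055
cos θ = -266 / (22.045408 · 16.763055) ≈ -0.71980
θ = arccos(-0.71980) ≈ 136.0°

136.0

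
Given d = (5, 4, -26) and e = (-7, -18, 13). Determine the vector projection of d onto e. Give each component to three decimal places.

(5.747, 14.779, -10.673)

d · e = 5·(-7) + 4·(-18) + (-26)·13 = -35 - 72 - 338 = -445
|e|² = 49 + 324 + 169 = 542
proj_e d = (-445/542) · (-7, -18, 13) ≈ (5.747, 14.779, -10.673)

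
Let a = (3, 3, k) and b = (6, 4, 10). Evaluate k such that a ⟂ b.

a · b = 3·6 + 3·4 + k·10 = 30 + 10k
Set equal to 0: 10k = -30, so k = -3.

-3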